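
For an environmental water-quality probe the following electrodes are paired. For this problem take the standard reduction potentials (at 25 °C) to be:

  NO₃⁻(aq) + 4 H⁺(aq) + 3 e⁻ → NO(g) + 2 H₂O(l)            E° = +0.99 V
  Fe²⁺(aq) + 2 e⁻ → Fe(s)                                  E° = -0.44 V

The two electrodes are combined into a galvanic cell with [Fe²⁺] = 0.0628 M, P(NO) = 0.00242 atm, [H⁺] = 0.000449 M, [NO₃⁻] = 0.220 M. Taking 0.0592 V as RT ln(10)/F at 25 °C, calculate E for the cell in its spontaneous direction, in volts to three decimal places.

+1.240 V

NO₃⁻/NO is the cathode (higher E°), Fe²⁺/Fe the anode: E°cell = +0.99 − (-0.44) = +1.43 V, n = 6.
Overall: 2 NO₃⁻(aq) + 8 H⁺(aq) + 3 Fe(s) → 2 NO(g) + 4 H₂O(l) + 3 Fe²⁺(aq)
Q = P(NO)^2·[Fe²⁺]^3 / ([NO₃⁻]^2·[H⁺]^8); log Q = 19.259.
E = E° − (0.0592/n) log Q = +1.43 − (0.0592/6)(19.259) = +1.240 V.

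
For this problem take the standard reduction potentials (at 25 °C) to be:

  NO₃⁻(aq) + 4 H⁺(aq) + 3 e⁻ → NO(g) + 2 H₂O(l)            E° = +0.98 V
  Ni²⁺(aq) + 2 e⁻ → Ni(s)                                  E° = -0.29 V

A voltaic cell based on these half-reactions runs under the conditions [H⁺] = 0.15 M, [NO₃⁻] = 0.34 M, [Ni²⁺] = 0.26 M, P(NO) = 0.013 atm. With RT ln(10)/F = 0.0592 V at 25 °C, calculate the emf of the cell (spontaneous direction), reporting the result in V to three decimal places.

+1.250 V

NO₃⁻/NO is the cathode (higher E°), Ni²⁺/Ni the anode: E°cell = +0.98 − (-0.29) = +1.27 V, n = 6.
Overall: 2 NO₃⁻(aq) + 8 H⁺(aq) + 3 Ni(s) → 2 NO(g) + 4 H₂O(l) + 3 Ni²⁺(aq)
Q = P(NO)^2·[Ni²⁺]^3 / ([NO₃⁻]^2·[H⁺]^8); log Q = 2.001.
E = E° − (0.0592/n) log Q = +1.27 − (0.0592/6)(2.001) = +1.250 V.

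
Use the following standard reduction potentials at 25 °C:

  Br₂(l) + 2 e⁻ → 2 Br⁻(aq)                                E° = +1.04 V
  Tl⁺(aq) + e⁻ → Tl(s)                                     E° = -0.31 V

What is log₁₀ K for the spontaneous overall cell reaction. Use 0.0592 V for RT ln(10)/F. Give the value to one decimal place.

Cathode: Br₂/Br⁻; anode: Tl⁺/Tl. E°cell = +1.35 V, n = 2.
log K = nE°cell / 0.0592 = (2)(+1.35) / 0.0592 = 45.6.

45.6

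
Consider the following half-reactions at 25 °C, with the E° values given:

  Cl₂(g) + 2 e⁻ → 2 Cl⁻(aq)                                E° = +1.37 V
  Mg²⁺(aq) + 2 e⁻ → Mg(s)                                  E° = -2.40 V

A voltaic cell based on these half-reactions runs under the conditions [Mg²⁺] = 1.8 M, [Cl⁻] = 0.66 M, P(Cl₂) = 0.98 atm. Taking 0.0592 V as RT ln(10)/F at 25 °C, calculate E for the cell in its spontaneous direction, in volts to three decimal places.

+3.773 V

Cl₂/Cl⁻ is the cathode (higher E°), Mg²⁺/Mg the anode: E°cell = +1.37 − (-2.40) = +3.77 V, n = 2.
Overall: Cl₂(g) + Mg(s) → 2 Cl⁻(aq) + Mg²⁺(aq)
Q = [Cl⁻]^2·[Mg²⁺] / (P(Cl₂)); log Q = -0.097.
E = E° − (0.0592/n) log Q = +3.77 − (0.0592/2)(-0.097) = +3.773 V.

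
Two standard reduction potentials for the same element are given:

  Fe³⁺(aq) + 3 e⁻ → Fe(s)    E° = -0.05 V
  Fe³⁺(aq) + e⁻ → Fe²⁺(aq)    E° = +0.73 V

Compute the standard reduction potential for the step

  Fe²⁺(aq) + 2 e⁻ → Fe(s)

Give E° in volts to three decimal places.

Sequential free energies add, so n₃E°₃ = n₁E°₁ + n₂E°₂.
With n₃ = 3, and the known step contributing 1×(+0.73) V, the unknown satisfies 2·E° = 3×(-0.05) − 1×(+0.73) = -0.880.
E° = -0.880 / 2 = -0.440 V.

-0.440 V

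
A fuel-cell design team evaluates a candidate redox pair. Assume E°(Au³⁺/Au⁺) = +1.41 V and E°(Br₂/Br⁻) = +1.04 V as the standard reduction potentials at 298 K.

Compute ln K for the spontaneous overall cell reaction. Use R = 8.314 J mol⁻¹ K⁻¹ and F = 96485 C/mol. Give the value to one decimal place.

28.8

Cathode: Au³⁺/Au⁺; anode: Br₂/Br⁻. E°cell = (+1.41) − (+1.04) = +0.37 V, with n = 2.
ΔG° = −nFE° = −RT ln K, so ln K = nFE°/(RT) = (2)(96485)(+0.37) / ((8.314)(298)) = 28.818.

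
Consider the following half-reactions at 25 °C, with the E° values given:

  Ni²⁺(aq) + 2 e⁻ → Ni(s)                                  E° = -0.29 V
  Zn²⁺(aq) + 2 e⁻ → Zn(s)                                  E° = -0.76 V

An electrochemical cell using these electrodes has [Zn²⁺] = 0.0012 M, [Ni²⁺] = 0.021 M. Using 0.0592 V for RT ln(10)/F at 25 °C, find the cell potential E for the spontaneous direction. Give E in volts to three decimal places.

+0.507 V

Ni²⁺/Ni is the cathode (higher E°), Zn²⁺/Zn the anode: E°cell = -0.29 − (-0.76) = +0.47 V, n = 2.
Overall: Ni²⁺(aq) + Zn(s) → Ni(s) + Zn²⁺(aq)
Q = [Zn²⁺] / ([Ni²⁺]); log Q = -1.243.
E = E° − (0.0592/n) log Q = +0.47 − (0.0592/2)(-1.243) = +0.507 V.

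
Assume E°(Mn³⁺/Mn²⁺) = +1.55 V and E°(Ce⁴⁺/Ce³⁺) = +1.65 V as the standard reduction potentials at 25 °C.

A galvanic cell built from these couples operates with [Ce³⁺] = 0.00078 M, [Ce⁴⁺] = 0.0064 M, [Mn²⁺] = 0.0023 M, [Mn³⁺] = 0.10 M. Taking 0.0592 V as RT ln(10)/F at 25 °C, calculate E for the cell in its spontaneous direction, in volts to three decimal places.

+0.057 V

Ce⁴⁺/Ce³⁺ is the cathode (higher E°), Mn³⁺/Mn²⁺ the anode: E°cell = +1.65 − (+1.55) = +0.10 V, n = 1.
Overall: Ce⁴⁺(aq) + Mn²⁺(aq) → Ce³⁺(aq) + Mn³⁺(aq)
Q = [Ce³⁺]·[Mn³⁺] / ([Ce⁴⁺]·[Mn²⁺]); log Q = 0.724.
E = E° − (0.0592/n) log Q = +0.10 − (0.0592/1)(0.724) = +0.057 V.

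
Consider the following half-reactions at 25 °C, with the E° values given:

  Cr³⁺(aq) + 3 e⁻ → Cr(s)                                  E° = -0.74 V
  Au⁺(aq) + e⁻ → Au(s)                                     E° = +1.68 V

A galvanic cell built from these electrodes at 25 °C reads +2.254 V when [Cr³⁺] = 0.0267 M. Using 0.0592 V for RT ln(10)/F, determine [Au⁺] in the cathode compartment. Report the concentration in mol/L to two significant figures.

Au⁺/Au is the cathode, Cr³⁺/Cr the anode: E°cell = +2.42 V, n = 3.
Overall reaction: 3 Au⁺(aq) + Cr(s) → 3 Au(s) + Cr³⁺(aq); Q = [Cr³⁺]^1/[Au⁺]^3.
From E = E° − (0.0592/n) log Q: log Q = (E° − E)·n/0.0592 = (+2.42 − (+2.254))·3/0.0592 = 8.4122.
So 3·log[Au⁺] = 1·log(0.0267) − log Q = -1.5735 − (8.4122) = -9.9857; log[Au⁺] = -9.9857 / 3 = -3.3286; [Au⁺] = 10^(-3.3286) ≈ 0.00047 M.

0.00047 M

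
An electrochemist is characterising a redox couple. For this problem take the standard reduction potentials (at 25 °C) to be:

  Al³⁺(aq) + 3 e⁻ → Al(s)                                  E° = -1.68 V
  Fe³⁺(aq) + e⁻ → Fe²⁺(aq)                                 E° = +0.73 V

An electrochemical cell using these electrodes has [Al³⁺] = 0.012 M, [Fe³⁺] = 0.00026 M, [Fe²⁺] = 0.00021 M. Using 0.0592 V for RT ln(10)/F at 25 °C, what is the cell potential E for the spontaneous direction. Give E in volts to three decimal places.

Fe³⁺/Fe²⁺ is the cathode (higher E°), Al³⁺/Al the anode: E°cell = +0.73 − (-1.68) = +2.41 V, n = 3.
Overall: 3 Fe³⁺(aq) + Al(s) → 3 Fe²⁺(aq) + Al³⁺(aq)
Q = [Fe²⁺]^3·[Al³⁺] / ([Fe³⁺]^3); log Q = -2.199.
E = E° − (0.0592/n) log Q = +2.41 − (0.0592/3)(-2.199) = +2.453 V.

+2.453 V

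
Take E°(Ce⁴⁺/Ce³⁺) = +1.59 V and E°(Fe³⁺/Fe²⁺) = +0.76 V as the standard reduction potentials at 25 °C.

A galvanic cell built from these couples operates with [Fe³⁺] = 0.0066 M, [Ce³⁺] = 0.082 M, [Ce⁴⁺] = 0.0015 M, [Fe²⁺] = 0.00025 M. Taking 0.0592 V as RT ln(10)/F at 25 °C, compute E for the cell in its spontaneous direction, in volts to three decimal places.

+0.643 V

Ce⁴⁺/Ce³⁺ is the cathode (higher E°), Fe³⁺/Fe²⁺ the anode: E°cell = +1.59 − (+0.76) = +0.83 V, n = 1.
Overall: Ce⁴⁺(aq) + Fe²⁺(aq) → Ce³⁺(aq) + Fe³⁺(aq)
Q = [Ce³⁺]·[Fe³⁺] / ([Ce⁴⁺]·[Fe²⁺]); log Q = 3.159.
E = E° − (0.0592/n) log Q = +0.83 − (0.0592/1)(3.159) = +0.643 V.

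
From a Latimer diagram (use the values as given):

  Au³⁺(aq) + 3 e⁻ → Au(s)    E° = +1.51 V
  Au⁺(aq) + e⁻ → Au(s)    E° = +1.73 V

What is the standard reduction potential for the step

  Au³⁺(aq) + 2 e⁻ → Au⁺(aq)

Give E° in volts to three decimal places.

+1.400 V

Sequential free energies add, so n₃E°₃ = n₁E°₁ + n₂E°₂.
With n₃ = 3, and the known step contributing 1×(+1.73) V, the unknown satisfies 2·E° = 3×(+1.51) − 1×(+1.73) = +2.800.
E° = +2.800 / 2 = +1.400 V.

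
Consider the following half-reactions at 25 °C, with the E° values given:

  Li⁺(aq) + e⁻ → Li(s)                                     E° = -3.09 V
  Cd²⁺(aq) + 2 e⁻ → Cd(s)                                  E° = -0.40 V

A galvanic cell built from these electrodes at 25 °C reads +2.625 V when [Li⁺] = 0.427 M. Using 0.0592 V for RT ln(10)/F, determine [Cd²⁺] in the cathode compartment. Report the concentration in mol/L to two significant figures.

0.0012 M

Cd²⁺/Cd is the cathode, Li⁺/Li the anode: E°cell = +2.69 V, n = 2.
Overall reaction: Cd²⁺(aq) + 2 Li(s) → Cd(s) + 2 Li⁺(aq); Q = [Li⁺]^2/[Cd²⁺]^1.
From E = E° − (0.0592/n) log Q: log Q = (E° − E)·n/0.0592 = (+2.69 − (+2.625))·2/0.0592 = 2.1959.
So 1·log[Cd²⁺] = 2·log(0.427) − log Q = -0.7391 − (2.1959) = -2.9350; [Cd²⁺] = 10^(-2.9350) ≈ 0.0012 M.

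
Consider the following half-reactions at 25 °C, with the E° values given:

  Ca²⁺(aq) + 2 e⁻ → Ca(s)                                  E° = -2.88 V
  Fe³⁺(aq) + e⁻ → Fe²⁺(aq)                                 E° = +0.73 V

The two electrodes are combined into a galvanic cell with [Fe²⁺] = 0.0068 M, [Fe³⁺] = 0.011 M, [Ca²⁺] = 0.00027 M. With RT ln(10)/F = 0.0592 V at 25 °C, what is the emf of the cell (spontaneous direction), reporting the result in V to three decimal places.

+3.728 V

Fe³⁺/Fe²⁺ is the cathode (higher E°), Ca²⁺/Ca the anode: E°cell = +0.73 − (-2.88) = +3.61 V, n = 2.
Overall: 2 Fe³⁺(aq) + Ca(s) → 2 Fe²⁺(aq) + Ca²⁺(aq)
Q = [Fe²⁺]^2·[Ca²⁺] / ([Fe³⁺]^2); log Q = -3.986.
E = E° − (0.0592/n) log Q = +3.61 − (0.0592/2)(-3.986) = +3.728 V.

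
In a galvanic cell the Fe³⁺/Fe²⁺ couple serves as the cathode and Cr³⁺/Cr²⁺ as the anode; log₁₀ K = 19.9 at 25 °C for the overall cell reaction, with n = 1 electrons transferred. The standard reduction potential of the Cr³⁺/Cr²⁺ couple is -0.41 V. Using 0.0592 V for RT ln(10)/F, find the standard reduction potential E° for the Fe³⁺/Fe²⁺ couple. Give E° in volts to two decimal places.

E°cell = (0.0592/n)·log K = (0.0592/1)(19.9) = +1.178 V.
Since Fe³⁺/Fe²⁺ is the cathode and Cr³⁺/Cr²⁺ the anode, E°cell = E°(Fe³⁺/Fe²⁺) − E°(Cr³⁺/Cr²⁺).
So E°(Fe³⁺/Fe²⁺) = E°cell + E°(Cr³⁺/Cr²⁺) = +1.178 + (-0.41) = +0.77 V.

+0.77 V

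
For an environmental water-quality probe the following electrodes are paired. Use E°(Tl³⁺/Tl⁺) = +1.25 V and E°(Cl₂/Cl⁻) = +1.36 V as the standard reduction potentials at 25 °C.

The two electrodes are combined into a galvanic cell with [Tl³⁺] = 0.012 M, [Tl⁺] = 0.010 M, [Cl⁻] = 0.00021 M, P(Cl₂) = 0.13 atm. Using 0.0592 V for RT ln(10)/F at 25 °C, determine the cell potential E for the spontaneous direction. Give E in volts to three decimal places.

+0.299 V

Cl₂/Cl⁻ is the cathode (higher E°), Tl³⁺/Tl⁺ the anode: E°cell = +1.36 − (+1.25) = +0.11 V, n = 2.
Overall: Cl₂(g) + Tl⁺(aq) → 2 Cl⁻(aq) + Tl³⁺(aq)
Q = [Cl⁻]^2·[Tl³⁺] / (P(Cl₂)·[Tl⁺]); log Q = -6.390.
E = E° − (0.0592/n) log Q = +0.11 − (0.0592/2)(-6.390) = +0.299 V.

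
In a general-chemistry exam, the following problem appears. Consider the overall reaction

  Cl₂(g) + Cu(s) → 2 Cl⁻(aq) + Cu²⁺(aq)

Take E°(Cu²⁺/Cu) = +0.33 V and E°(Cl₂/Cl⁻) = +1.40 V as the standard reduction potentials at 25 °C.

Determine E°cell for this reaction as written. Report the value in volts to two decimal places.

+1.07 V

The Cl₂/Cl⁻ couple has the higher reduction potential, so it is the cathode; Cu²⁺/Cu is oxidised at the anode.
E°cell = E°(cathode) − E°(anode) = (+1.40) − (+0.33) = +1.07 V.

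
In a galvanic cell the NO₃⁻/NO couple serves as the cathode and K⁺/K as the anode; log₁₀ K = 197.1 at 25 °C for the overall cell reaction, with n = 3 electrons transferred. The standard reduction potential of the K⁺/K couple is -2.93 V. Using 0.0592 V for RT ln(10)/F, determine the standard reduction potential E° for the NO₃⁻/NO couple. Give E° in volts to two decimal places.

+0.96 V

E°cell = (0.0592/n)·log K = (0.0592/3)(197.1) = +3.889 V.
Since NO₃⁻/NO is the cathode and K⁺/K the anode, E°cell = E°(NO₃⁻/NO) − E°(K⁺/K).
So E°(NO₃⁻/NO) = E°cell + E°(K⁺/K) = +3.889 + (-2.93) = +0.96 V.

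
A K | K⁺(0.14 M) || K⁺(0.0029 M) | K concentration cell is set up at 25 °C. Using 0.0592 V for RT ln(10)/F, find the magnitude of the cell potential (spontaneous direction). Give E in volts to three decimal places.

For a concentration cell E°cell = 0. The 0.14 M side is the cathode (reduction is favoured where [K⁺] is higher).
With n = 1, E = −(0.0592/1) log([K⁺]ₐₙ/[K⁺]꜀ₐₜ) = −(0.0592/1) log(0.0029/0.14) = −(0.0592/1)(-1.684) = +0.100 V.

+0.100 V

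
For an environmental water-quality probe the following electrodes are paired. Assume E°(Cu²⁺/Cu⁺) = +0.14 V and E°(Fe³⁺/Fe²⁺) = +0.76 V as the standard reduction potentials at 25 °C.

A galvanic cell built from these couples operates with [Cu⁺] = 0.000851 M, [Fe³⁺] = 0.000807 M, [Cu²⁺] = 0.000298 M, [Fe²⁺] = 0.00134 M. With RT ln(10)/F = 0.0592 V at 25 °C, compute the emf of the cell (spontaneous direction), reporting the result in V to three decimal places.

Fe³⁺/Fe²⁺ is the cathode (higher E°), Cu²⁺/Cu⁺ the anode: E°cell = +0.76 − (+0.14) = +0.62 V, n = 1.
Overall: Fe³⁺(aq) + Cu⁺(aq) → Fe²⁺(aq) + Cu²⁺(aq)
Q = [Fe²⁺]·[Cu²⁺] / ([Fe³⁺]·[Cu⁺]); log Q = -0.235.
E = E° − (0.0592/n) log Q = +0.62 − (0.0592/1)(-0.235) = +0.634 V.

+0.634 V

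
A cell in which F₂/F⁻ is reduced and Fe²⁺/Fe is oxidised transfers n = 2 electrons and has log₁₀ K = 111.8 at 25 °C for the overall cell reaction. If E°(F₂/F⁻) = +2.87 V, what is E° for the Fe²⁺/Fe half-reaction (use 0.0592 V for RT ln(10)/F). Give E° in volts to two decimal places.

-0.44 V

E°cell = (0.0592/n)·log K = (0.0592/2)(111.8) = +3.309 V.
Since F₂/F⁻ is the cathode and Fe²⁺/Fe the anode, E°cell = E°(F₂/F⁻) − E°(Fe²⁺/Fe).
So E°(Fe²⁺/Fe) = E°(F₂/F⁻) − E°cell = (+2.87) − (+3.309) = -0.44 V.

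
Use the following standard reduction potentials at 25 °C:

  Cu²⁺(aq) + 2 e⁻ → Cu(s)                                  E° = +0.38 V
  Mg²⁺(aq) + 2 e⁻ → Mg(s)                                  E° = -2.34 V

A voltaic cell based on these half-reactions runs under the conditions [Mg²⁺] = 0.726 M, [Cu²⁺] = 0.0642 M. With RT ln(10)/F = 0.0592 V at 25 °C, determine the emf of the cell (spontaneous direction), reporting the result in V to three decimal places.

+2.689 V

Cu²⁺/Cu is the cathode (higher E°), Mg²⁺/Mg the anode: E°cell = +0.38 − (-2.34) = +2.72 V, n = 2.
Overall: Cu²⁺(aq) + Mg(s) → Cu(s) + Mg²⁺(aq)
Q = [Mg²⁺] / ([Cu²⁺]); log Q = 1.053.
E = E° − (0.0592/n) log Q = +2.72 − (0.0592/2)(1.053) = +2.689 V.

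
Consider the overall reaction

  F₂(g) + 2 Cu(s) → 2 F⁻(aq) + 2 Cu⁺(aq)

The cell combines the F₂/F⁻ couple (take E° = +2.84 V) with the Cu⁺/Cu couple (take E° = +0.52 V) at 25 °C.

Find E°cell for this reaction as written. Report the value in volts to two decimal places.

The F₂/F⁻ couple has the higher reduction potential, so it is the cathode; Cu⁺/Cu is oxidised at the anode.
E°cell = E°(cathode) − E°(anode) = (+2.84) − (+0.52) = +2.32 V.

+2.32 V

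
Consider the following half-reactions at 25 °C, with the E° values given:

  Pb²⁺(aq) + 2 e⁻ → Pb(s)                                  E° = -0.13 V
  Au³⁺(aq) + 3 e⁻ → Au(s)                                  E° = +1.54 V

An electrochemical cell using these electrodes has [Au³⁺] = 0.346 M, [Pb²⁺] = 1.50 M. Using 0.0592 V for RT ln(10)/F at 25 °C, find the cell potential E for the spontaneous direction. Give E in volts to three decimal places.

Au³⁺/Au is the cathode (higher E°), Pb²⁺/Pb the anode: E°cell = +1.54 − (-0.13) = +1.67 V, n = 6.
Overall: 2 Au³⁺(aq) + 3 Pb(s) → 2 Au(s) + 3 Pb²⁺(aq)
Q = [Pb²⁺]^3 / ([Au³⁺]^2); log Q = 1.450.
E = E° − (0.0592/n) log Q = +1.67 − (0.0592/6)(1.450) = +1.656 V.

+1.656 V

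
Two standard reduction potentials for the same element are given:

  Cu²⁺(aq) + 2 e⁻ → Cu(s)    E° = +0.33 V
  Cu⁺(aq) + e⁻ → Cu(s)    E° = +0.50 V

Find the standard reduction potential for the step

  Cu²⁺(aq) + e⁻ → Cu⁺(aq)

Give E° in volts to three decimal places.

Sequential free energies add, so n₃E°₃ = n₁E°₁ + n₂E°₂.
With n₃ = 2, and the known step contributing 1×(+0.50) V, the unknown satisfies 1·E° = 2×(+0.33) − 1×(+0.50) = +0.160.
E° = +0.160 / 1 = +0.160 V.

+0.160 V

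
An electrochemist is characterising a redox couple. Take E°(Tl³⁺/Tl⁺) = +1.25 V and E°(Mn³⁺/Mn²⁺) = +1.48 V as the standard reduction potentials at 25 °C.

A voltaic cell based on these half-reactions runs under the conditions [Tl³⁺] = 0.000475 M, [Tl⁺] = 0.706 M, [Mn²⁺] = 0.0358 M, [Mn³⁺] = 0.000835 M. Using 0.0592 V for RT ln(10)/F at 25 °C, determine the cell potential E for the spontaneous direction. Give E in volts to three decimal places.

Mn³⁺/Mn²⁺ is the cathode (higher E°), Tl³⁺/Tl⁺ the anode: E°cell = +1.48 − (+1.25) = +0.23 V, n = 2.
Overall: 2 Mn³⁺(aq) + Tl⁺(aq) → 2 Mn²⁺(aq) + Tl³⁺(aq)
Q = [Mn²⁺]^2·[Tl³⁺] / ([Mn³⁺]^2·[Tl⁺]); log Q = 0.092.
E = E° − (0.0592/n) log Q = +0.23 − (0.0592/2)(0.092) = +0.227 V.

+0.227 V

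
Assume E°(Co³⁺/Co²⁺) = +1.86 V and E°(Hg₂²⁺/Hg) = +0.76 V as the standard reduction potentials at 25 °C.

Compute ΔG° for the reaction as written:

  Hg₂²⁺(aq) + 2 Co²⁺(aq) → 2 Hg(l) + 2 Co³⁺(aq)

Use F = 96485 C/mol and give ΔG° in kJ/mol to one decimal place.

+212.3 kJ/mol

As written, Hg₂²⁺/Hg is reduced (cathode) and Co³⁺/Co²⁺ is oxidised (anode), so E°cell = (+0.76) − (+1.86) = -1.10 V.
Balancing electrons gives n = 2.
ΔG° = −nFE° = −(2)(96485)(-1.10) = 212,267 J = +212.3 kJ/mol.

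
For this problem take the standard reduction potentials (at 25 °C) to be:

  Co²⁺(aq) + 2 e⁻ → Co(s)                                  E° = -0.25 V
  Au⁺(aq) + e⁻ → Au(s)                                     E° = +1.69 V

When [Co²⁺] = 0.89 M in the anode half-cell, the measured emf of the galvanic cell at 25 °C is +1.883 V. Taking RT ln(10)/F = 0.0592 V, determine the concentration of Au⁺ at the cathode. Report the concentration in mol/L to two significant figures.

0.10 M

Au⁺/Au is the cathode, Co²⁺/Co the anode: E°cell = +1.94 V, n = 2.
Overall reaction: 2 Au⁺(aq) + Co(s) → 2 Au(s) + Co²⁺(aq); Q = [Co²⁺]^1/[Au⁺]^2.
From E = E° − (0.0592/n) log Q: log Q = (E° − E)·n/0.0592 = (+1.94 − (+1.883))·2/0.0592 = 1.9257.
So 2·log[Au⁺] = 1·log(0.89) − log Q = -0.0506 − (1.9257) = -1.9763; log[Au⁺] = -1.9763 / 2 = -0.9881; [Au⁺] = 10^(-0.9881) ≈ 0.10 M.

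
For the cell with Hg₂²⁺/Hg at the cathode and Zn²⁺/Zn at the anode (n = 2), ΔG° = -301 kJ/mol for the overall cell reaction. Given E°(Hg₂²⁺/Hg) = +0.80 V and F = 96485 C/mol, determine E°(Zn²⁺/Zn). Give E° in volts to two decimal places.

E°cell = −ΔG°/(nF) = −(-301×10³)/((2)(96485)) = +1.560 V.
Since Hg₂²⁺/Hg is the cathode and Zn²⁺/Zn the anode, E°cell = E°(Hg₂²⁺/Hg) − E°(Zn²⁺/Zn).
So E°(Zn²⁺/Zn) = E°(Hg₂²⁺/Hg) − E°cell = (+0.80) − (+1.560) = -0.76 V.

-0.76 V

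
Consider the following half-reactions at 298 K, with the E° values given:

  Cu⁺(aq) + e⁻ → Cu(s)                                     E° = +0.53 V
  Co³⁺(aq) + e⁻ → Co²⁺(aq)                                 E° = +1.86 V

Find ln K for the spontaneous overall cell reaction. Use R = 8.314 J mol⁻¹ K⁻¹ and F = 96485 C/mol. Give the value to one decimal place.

Cathode: Co³⁺/Co²⁺; anode: Cu⁺/Cu. E°cell = (+1.86) − (+0.53) = +1.33 V, with n = 1.
ΔG° = −nFE° = −RT ln K, so ln K = nFE°/(RT) = (1)(96485)(+1.33) / ((8.314)(298)) = 51.795.

51.8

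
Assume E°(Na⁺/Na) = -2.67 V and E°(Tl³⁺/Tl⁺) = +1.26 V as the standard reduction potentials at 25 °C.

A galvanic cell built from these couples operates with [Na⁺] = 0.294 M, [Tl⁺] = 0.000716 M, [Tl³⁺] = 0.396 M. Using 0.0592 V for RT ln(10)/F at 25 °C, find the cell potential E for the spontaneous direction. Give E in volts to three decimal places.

+4.043 V

Tl³⁺/Tl⁺ is the cathode (higher E°), Na⁺/Na the anode: E°cell = +1.26 − (-2.67) = +3.93 V, n = 2.
Overall: Tl³⁺(aq) + 2 Na(s) → Tl⁺(aq) + 2 Na⁺(aq)
Q = [Tl⁺]·[Na⁺]^2 / ([Tl³⁺]); log Q = -3.806.
E = E° − (0.0592/n) log Q = +3.93 − (0.0592/2)(-3.806) = +4.043 V.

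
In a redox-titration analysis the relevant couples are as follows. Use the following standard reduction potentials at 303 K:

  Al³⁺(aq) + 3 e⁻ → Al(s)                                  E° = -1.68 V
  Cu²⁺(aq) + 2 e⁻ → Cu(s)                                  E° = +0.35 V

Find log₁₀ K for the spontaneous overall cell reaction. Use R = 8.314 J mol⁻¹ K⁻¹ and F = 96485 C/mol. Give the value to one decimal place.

Cathode: Cu²⁺/Cu; anode: Al³⁺/Al. E°cell = (+0.35) − (-1.68) = +2.03 V, with n = 6.
ΔG° = −nFE° = −RT ln K, so ln K = nFE°/(RT) = (6)(96485)(+2.03) / ((8.314)(303)) = 466.503.
log₁₀ K = 466.503 / ln 10 = 202.6.

202.6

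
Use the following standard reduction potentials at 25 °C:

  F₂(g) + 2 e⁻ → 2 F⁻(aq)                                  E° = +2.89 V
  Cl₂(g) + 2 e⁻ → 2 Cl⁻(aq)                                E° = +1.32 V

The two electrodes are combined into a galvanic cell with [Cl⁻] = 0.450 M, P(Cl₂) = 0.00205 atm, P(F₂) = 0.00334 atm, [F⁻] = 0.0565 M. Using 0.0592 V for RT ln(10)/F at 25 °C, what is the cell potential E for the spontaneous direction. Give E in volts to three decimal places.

F₂/F⁻ is the cathode (higher E°), Cl₂/Cl⁻ the anode: E°cell = +2.89 − (+1.32) = +1.57 V, n = 2.
Overall: F₂(g) + 2 Cl⁻(aq) → 2 F⁻(aq) + Cl₂(g)
Q = [F⁻]^2·P(Cl₂) / (P(F₂)·[Cl⁻]^2); log Q = -2.014.
E = E° − (0.0592/n) log Q = +1.57 − (0.0592/2)(-2.014) = +1.630 V.

+1.630 V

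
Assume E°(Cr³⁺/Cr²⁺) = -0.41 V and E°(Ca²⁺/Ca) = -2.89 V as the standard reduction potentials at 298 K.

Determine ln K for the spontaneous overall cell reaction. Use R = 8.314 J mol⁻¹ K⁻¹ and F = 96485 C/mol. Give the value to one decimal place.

Cathode: Cr³⁺/Cr²⁺; anode: Ca²⁺/Ca. E°cell = (-0.41) − (-2.89) = +2.48 V, with n = 2.
ΔG° = −nFE° = −RT ln K, so ln K = nFE°/(RT) = (2)(96485)(+2.48) / ((8.314)(298)) = 193.159.

193.2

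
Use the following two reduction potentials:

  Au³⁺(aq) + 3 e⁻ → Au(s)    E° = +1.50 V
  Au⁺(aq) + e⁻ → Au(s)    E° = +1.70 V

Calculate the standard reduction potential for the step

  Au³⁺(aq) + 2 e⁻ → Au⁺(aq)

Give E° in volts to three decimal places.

Sequential free energies add, so n₃E°₃ = n₁E°₁ + n₂E°₂.
With n₃ = 3, and the known step contributing 1×(+1.70) V, the unknown satisfies 2·E° = 3×(+1.50) − 1×(+1.70) = +2.800.
E° = +2.800 / 2 = +1.400 V.

+1.400 V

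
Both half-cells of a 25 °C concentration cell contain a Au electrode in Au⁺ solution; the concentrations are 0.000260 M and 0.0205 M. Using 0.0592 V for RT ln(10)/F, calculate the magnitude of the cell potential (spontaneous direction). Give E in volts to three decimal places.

For a concentration cell E°cell = 0. The 0.0205 M side is the cathode (reduction is favoured where [Au⁺] is higher).
With n = 1, E = −(0.0592/1) log([Au⁺]ₐₙ/[Au⁺]꜀ₐₜ) = −(0.0592/1) log(0.00026/0.0205) = −(0.0592/1)(-1.897) = +0.112 V.

+0.112 V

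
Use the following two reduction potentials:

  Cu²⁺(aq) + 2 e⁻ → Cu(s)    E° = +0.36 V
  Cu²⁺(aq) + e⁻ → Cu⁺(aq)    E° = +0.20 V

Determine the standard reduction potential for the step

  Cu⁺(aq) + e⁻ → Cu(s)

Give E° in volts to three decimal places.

+0.520 V

Sequential free energies add, so n₃E°₃ = n₁E°₁ + n₂E°₂.
With n₃ = 2, and the known step contributing 1×(+0.20) V, the unknown satisfies 1·E° = 2×(+0.36) − 1×(+0.20) = +0.520.
E° = +0.520 / 1 = +0.520 V.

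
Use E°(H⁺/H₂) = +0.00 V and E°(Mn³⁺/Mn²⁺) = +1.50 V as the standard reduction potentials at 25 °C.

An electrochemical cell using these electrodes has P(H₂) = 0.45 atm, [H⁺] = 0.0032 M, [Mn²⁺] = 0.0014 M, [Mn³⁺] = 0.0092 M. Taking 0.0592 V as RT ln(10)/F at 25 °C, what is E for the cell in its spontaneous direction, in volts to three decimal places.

+1.686 V

Mn³⁺/Mn²⁺ is the cathode (higher E°), H⁺/H₂ the anode: E°cell = +1.50 − (+0.00) = +1.50 V, n = 2.
Overall: 2 Mn³⁺(aq) + H₂(g) → 2 Mn²⁺(aq) + 2 H⁺(aq)
Q = [Mn²⁺]^2·[H⁺]^2 / ([Mn³⁺]^2·P(H₂)); log Q = -6.278.
E = E° − (0.0592/n) log Q = +1.50 − (0.0592/2)(-6.278) = +1.686 V.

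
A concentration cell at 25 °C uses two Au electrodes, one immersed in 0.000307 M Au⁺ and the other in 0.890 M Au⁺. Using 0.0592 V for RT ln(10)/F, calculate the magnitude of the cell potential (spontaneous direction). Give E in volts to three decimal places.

+0.205 V

For a concentration cell E°cell = 0. The 0.890 M side is the cathode (reduction is favoured where [Au⁺] is higher).
With n = 1, E = −(0.0592/1) log([Au⁺]ₐₙ/[Au⁺]꜀ₐₜ) = −(0.0592/1) log(0.000307/0.89) = −(0.0592/1)(-3.462) = +0.205 V.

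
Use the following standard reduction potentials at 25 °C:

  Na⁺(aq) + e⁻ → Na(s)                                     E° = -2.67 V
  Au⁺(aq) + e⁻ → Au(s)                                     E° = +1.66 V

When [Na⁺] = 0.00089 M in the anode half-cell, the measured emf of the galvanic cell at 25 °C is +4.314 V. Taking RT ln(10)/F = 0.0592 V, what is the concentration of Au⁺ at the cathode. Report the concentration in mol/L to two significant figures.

0.00048 M

Au⁺/Au is the cathode, Na⁺/Na the anode: E°cell = +4.33 V, n = 1.
Overall reaction: Au⁺(aq) + Na(s) → Au(s) + Na⁺(aq); Q = [Na⁺]^1/[Au⁺]^1.
From E = E° − (0.0592/n) log Q: log Q = (E° − E)·n/0.0592 = (+4.33 − (+4.314))·1/0.0592 = 0.2703.
So 1·log[Au⁺] = 1·log(0.00089) − log Q = -3.0506 − (0.2703) = -3.3209; [Au⁺] = 10^(-3.3209) ≈ 0.00048 M.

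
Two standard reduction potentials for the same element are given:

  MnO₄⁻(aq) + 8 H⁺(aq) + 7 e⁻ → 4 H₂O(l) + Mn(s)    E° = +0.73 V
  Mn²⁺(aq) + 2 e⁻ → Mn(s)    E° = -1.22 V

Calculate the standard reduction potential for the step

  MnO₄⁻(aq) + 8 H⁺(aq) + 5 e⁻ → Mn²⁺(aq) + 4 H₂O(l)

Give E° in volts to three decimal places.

Sequential free energies add, so n₃E°₃ = n₁E°₁ + n₂E°₂.
With n₃ = 7, and the known step contributing 2×(-1.22) V, the unknown satisfies 5·E° = 7×(+0.73) − 2×(-1.22) = +7.550.
E° = +7.550 / 5 = +1.510 V.

+1.510 V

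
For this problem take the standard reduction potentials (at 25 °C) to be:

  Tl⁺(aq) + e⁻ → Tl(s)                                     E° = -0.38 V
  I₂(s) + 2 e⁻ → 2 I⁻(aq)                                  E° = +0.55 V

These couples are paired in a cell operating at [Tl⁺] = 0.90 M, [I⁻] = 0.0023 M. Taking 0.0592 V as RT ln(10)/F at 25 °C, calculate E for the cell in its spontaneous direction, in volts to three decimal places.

+1.089 V

I₂/I⁻ is the cathode (higher E°), Tl⁺/Tl the anode: E°cell = +0.55 − (-0.38) = +0.93 V, n = 2.
Overall: I₂(s) + 2 Tl(s) → 2 I⁻(aq) + 2 Tl⁺(aq)
Q = [I⁻]^2·[Tl⁺]^2; log Q = -5.368.
E = E° − (0.0592/n) log Q = +0.93 − (0.0592/2)(-5.368) = +1.089 V.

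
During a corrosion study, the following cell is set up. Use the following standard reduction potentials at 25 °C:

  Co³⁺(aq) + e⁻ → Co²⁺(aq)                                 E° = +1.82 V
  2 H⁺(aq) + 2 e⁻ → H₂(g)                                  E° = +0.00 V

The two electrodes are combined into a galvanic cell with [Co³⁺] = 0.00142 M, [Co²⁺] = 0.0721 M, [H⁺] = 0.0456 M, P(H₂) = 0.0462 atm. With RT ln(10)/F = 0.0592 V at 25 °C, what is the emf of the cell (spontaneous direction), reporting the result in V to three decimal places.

+1.759 V

Co³⁺/Co²⁺ is the cathode (higher E°), H⁺/H₂ the anode: E°cell = +1.82 − (+0.00) = +1.82 V, n = 2.
Overall: 2 Co³⁺(aq) + H₂(g) → 2 Co²⁺(aq) + 2 H⁺(aq)
Q = [Co²⁺]^2·[H⁺]^2 / ([Co³⁺]^2·P(H₂)); log Q = 2.065.
E = E° − (0.0592/n) log Q = +1.82 − (0.0592/2)(2.065) = +1.759 V.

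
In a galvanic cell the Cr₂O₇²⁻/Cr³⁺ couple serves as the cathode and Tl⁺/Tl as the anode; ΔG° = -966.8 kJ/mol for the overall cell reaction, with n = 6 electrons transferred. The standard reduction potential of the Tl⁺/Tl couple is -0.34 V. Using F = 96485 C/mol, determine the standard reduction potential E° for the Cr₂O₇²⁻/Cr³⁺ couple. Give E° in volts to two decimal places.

+1.33 V

E°cell = −ΔG°/(nF) = −(-966.8×10³)/((6)(96485)) = +1.670 V.
Since Cr₂O₇²⁻/Cr³⁺ is the cathode and Tl⁺/Tl the anode, E°cell = E°(Cr₂O₇²⁻/Cr³⁺) − E°(Tl⁺/Tl).
So E°(Cr₂O₇²⁻/Cr³⁺) = E°cell + E°(Tl⁺/Tl) = +1.670 + (-0.34) = +1.33 V.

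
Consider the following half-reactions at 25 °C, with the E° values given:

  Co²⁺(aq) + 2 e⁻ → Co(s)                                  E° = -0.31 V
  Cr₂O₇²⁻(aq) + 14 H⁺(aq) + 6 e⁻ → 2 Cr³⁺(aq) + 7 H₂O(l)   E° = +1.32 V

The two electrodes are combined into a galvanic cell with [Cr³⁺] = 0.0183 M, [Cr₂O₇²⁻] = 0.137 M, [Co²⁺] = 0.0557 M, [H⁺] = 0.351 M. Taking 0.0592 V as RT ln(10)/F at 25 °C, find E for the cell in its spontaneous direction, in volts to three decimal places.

Cr₂O₇²⁻/Cr³⁺ is the cathode (higher E°), Co²⁺/Co the anode: E°cell = +1.32 − (-0.31) = +1.63 V, n = 6.
Overall: Cr₂O₇²⁻(aq) + 14 H⁺(aq) + 3 Co(s) → 2 Cr³⁺(aq) + 7 H₂O(l) + 3 Co²⁺(aq)
Q = [Cr³⁺]^2·[Co²⁺]^3 / ([Cr₂O₇²⁻]·[H⁺]^14); log Q = -0.009.
E = E° − (0.0592/n) log Q = +1.63 − (0.0592/6)(-0.009) = +1.630 V.

+1.630 V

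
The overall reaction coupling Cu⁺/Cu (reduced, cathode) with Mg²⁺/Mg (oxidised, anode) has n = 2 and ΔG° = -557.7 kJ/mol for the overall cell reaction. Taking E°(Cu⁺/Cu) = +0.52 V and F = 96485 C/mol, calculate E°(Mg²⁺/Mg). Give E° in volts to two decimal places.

-2.37 V

E°cell = −ΔG°/(nF) = −(-557.7×10³)/((2)(96485)) = +2.890 V.
Since Cu⁺/Cu is the cathode and Mg²⁺/Mg the anode, E°cell = E°(Cu⁺/Cu) − E°(Mg²⁺/Mg).
So E°(Mg²⁺/Mg) = E°(Cu⁺/Cu) − E°cell = (+0.52) − (+2.890) = -2.37 V.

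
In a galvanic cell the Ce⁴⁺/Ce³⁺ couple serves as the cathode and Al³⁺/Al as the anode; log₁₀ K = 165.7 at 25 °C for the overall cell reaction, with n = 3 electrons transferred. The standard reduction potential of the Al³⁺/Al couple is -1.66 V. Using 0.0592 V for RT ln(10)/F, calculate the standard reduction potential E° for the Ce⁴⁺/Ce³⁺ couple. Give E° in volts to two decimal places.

E°cell = (0.0592/n)·log K = (0.0592/3)(165.7) = +3.270 V.
Since Ce⁴⁺/Ce³⁺ is the cathode and Al³⁺/Al the anode, E°cell = E°(Ce⁴⁺/Ce³⁺) − E°(Al³⁺/Al).
So E°(Ce⁴⁺/Ce³⁺) = E°cell + E°(Al³⁺/Al) = +3.270 + (-1.66) = +1.61 V.

+1.61 V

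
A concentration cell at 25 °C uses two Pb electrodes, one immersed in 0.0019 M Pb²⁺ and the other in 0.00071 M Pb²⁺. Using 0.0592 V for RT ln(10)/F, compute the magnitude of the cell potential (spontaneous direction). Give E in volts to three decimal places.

+0.013 V

For a concentration cell E°cell = 0. The 0.0019 M side is the cathode (reduction is favoured where [Pb²⁺] is higher).
With n = 2, E = −(0.0592/2) log([Pb²⁺]ₐₙ/[Pb²⁺]꜀ₐₜ) = −(0.0592/2) log(0.00071/0.0019) = −(0.0592/2)(-0.427) = +0.013 V.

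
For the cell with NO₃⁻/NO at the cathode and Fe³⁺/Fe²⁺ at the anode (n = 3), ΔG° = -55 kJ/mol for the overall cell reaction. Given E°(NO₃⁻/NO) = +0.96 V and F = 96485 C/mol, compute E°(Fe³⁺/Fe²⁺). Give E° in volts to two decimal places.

+0.77 V

E°cell = −ΔG°/(nF) = −(-55×10³)/((3)(96485)) = +0.190 V.
Since NO₃⁻/NO is the cathode and Fe³⁺/Fe²⁺ the anode, E°cell = E°(NO₃⁻/NO) − E°(Fe³⁺/Fe²⁺).
So E°(Fe³⁺/Fe²⁺) = E°(NO₃⁻/NO) − E°cell = (+0.96) − (+0.190) = +0.77 V.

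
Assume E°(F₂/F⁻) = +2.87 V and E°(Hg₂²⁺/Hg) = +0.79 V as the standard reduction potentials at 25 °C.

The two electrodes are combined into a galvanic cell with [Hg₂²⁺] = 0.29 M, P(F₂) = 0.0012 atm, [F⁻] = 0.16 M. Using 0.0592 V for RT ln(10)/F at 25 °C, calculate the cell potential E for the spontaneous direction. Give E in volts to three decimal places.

+2.057 V

F₂/F⁻ is the cathode (higher E°), Hg₂²⁺/Hg the anode: E°cell = +2.87 − (+0.79) = +2.08 V, n = 2.
Overall: F₂(g) + 2 Hg(l) → 2 F⁻(aq) + Hg₂²⁺(aq)
Q = [F⁻]^2·[Hg₂²⁺] / (P(F₂)); log Q = 0.791.
E = E° − (0.0592/n) log Q = +2.08 − (0.0592/2)(0.791) = +2.057 V.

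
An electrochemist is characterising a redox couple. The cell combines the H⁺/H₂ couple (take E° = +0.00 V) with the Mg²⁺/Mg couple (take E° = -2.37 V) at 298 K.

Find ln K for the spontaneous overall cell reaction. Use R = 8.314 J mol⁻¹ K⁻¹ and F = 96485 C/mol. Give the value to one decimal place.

184.6

Cathode: H⁺/H₂; anode: Mg²⁺/Mg. E°cell = (+0.00) − (-2.37) = +2.37 V, with n = 2.
ΔG° = −nFE° = −RT ln K, so ln K = nFE°/(RT) = (2)(96485)(+2.37) / ((8.314)(298)) = 184.592.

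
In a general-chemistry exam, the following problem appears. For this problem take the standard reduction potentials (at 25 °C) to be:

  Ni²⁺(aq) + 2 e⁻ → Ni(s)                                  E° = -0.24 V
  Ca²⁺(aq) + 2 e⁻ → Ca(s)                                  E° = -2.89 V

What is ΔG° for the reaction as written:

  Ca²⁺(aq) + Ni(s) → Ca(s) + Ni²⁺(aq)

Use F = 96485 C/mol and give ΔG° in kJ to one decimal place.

+511.4 kJ

As written, Ca²⁺/Ca is reduced (cathode) and Ni²⁺/Ni is oxidised (anode), so E°cell = (-2.89) − (-0.24) = -2.65 V.
Balancing electrons gives n = 2.
ΔG° = −nFE° = −(2)(96485)(-2.65) = 511,370 J = +511.4 kJ.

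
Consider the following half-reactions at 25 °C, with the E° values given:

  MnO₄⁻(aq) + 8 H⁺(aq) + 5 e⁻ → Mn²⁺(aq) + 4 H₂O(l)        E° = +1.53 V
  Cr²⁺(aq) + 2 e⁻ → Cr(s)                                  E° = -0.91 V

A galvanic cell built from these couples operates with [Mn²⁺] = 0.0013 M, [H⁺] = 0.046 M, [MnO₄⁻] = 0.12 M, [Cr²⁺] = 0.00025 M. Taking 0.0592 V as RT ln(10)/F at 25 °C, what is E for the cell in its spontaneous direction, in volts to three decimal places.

+2.443 V

MnO₄⁻/Mn²⁺ is the cathode (higher E°), Cr²⁺/Cr the anode: E°cell = +1.53 − (-0.91) = +2.44 V, n = 10.
Overall: 2 MnO₄⁻(aq) + 16 H⁺(aq) + 5 Cr(s) → 2 Mn²⁺(aq) + 8 H₂O(l) + 5 Cr²⁺(aq)
Q = [Mn²⁺]^2·[Cr²⁺]^5 / ([MnO₄⁻]^2·[H⁺]^16); log Q = -0.545.
E = E° − (0.0592/n) log Q = +2.44 − (0.0592/10)(-0.545) = +2.443 V.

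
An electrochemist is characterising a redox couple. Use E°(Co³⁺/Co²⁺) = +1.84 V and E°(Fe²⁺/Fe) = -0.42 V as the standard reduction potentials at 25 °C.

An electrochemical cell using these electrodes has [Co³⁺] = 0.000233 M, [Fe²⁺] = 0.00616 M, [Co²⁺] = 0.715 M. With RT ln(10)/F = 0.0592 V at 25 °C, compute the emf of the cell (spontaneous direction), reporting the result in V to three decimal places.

+2.119 V

Co³⁺/Co²⁺ is the cathode (higher E°), Fe²⁺/Fe the anode: E°cell = +1.84 − (-0.42) = +2.26 V, n = 2.
Overall: 2 Co³⁺(aq) + Fe(s) → 2 Co²⁺(aq) + Fe²⁺(aq)
Q = [Co²⁺]^2·[Fe²⁺] / ([Co³⁺]^2); log Q = 4.763.
E = E° − (0.0592/n) log Q = +2.26 − (0.0592/2)(4.763) = +2.119 V.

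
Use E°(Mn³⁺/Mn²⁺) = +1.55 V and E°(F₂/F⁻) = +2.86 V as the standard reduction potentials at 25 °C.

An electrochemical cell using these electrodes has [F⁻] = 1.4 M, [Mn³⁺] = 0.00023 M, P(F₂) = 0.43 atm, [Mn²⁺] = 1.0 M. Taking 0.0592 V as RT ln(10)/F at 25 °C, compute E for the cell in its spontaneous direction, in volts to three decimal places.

F₂/F⁻ is the cathode (higher E°), Mn³⁺/Mn²⁺ the anode: E°cell = +2.86 − (+1.55) = +1.31 V, n = 2.
Overall: F₂(g) + 2 Mn²⁺(aq) → 2 F⁻(aq) + 2 Mn³⁺(aq)
Q = [F⁻]^2·[Mn³⁺]^2 / (P(F₂)·[Mn²⁺]^2); log Q = -6.618.
E = E° − (0.0592/n) log Q = +1.31 − (0.0592/2)(-6.618) = +1.506 V.

+1.506 V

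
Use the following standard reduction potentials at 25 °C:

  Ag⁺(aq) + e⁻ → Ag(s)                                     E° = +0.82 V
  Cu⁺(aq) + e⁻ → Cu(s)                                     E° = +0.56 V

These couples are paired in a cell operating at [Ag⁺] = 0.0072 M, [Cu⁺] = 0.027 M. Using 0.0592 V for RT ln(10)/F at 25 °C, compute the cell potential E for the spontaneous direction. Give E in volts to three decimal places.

Ag⁺/Ag is the cathode (higher E°), Cu⁺/Cu the anode: E°cell = +0.82 − (+0.56) = +0.26 V, n = 1.
Overall: Ag⁺(aq) + Cu(s) → Ag(s) + Cu⁺(aq)
Q = [Cu⁺] / ([Ag⁺]); log Q = 0.574.
E = E° − (0.0592/n) log Q = +0.26 − (0.0592/1)(0.574) = +0.226 V.

+0.226 V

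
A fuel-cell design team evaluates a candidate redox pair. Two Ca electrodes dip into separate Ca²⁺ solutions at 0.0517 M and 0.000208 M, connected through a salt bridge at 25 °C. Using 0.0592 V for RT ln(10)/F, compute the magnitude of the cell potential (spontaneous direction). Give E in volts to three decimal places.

+0.071 V

For a concentration cell E°cell = 0. The 0.0517 M side is the cathode (reduction is favoured where [Ca²⁺] is higher).
With n = 2, E = −(0.0592/2) log([Ca²⁺]ₐₙ/[Ca²⁺]꜀ₐₜ) = −(0.0592/2) log(0.000208/0.0517) = −(0.0592/2)(-2.395) = +0.071 V.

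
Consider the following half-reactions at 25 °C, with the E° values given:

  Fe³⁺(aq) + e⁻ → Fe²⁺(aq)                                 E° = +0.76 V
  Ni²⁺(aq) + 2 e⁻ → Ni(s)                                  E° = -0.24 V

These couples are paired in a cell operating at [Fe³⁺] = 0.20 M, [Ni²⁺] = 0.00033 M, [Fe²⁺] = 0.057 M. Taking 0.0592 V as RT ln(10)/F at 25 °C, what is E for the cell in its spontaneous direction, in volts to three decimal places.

+1.135 V

Fe³⁺/Fe²⁺ is the cathode (higher E°), Ni²⁺/Ni the anode: E°cell = +0.76 − (-0.24) = +1.00 V, n = 2.
Overall: 2 Fe³⁺(aq) + Ni(s) → 2 Fe²⁺(aq) + Ni²⁺(aq)
Q = [Fe²⁺]^2·[Ni²⁺] / ([Fe³⁺]^2); log Q = -4.572.
E = E° − (0.0592/n) log Q = +1.00 − (0.0592/2)(-4.572) = +1.135 V.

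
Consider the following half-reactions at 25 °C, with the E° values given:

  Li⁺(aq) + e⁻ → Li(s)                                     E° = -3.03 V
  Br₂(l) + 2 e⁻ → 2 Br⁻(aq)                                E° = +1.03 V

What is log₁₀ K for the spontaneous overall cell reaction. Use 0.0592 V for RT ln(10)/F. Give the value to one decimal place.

Cathode: Br₂/Br⁻; anode: Li⁺/Li. E°cell = +4.06 V, n = 2.
log K = nE°cell / 0.0592 = (2)(+4.06) / 0.0592 = 137.2.

137.2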